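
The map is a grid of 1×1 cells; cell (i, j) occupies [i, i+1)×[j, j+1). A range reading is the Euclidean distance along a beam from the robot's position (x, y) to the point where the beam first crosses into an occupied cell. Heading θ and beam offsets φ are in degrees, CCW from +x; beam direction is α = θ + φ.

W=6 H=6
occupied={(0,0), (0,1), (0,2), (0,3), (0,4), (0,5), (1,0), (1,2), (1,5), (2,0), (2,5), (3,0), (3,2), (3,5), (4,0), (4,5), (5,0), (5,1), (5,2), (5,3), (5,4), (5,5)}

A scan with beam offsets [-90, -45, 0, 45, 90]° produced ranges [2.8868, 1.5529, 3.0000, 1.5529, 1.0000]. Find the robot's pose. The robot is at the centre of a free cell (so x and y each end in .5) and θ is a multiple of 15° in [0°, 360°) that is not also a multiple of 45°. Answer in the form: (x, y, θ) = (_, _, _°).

(x, y, θ) = (3.5, 4.5, 300°)

The pose lattice has 14·16 = 224 candidates. Test each by forward raycasting.
  (3.5, 3.5, 345°): beam 1 = 0.5176 ≠ 2.8868 ✗
  (1.5, 4.5, 195°): beam 1 = 0.5176 ≠ 2.8868 ✗
  (4.5, 1.5, 105°): beam 1 = 0.5176 ≠ 2.8868 ✗
  (3.5, 1.5, 240°): beam 1 = 1.7321 ≠ 2.8868 ✗
  (4.5, 2.5, 150°): beam 1 = 1.0000 ≠ 2.8868 ✗
  …
  (3.5, 4.5, 300°): r_1=2.8868, r_2=1.5529, r_3=3.0000, r_4=1.5529, r_5=1.0000 — all match ✓
Only this pose fits every beam.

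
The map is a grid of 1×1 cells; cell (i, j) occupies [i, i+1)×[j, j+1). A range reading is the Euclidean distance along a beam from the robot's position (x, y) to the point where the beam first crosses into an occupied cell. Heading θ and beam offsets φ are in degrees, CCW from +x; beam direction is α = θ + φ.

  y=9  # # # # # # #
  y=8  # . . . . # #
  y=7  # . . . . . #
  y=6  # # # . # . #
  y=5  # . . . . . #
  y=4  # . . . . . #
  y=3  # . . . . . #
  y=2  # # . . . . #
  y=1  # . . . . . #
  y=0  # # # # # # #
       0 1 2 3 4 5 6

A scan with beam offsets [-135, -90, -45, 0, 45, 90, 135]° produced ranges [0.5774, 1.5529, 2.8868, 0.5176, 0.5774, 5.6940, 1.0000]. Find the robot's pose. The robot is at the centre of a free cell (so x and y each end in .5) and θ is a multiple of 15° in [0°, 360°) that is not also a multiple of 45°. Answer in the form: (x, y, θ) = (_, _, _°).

(x, y, θ) = (5.5, 6.5, 165°)

Candidates: 35 free-cell centres × 16 headings = 560 poses. Raycast each; keep the one whose scan matches to 4 dp.
  (1.5, 4.5, 60°): beam 1 = 1.5529 ≠ 0.5774 ✗
  (5.5, 5.5, 165°): beam 2 = 1.9319 ≠ 1.5529 ✗
  (3.5, 2.5, 240°): beam 1 = 3.6235 ≠ 0.5774 ✗
  (3.5, 2.5, 330°): beam 1 = 1.5529 ≠ 0.5774 ✗
  (5.5, 4.5, 285°): beam 1 = 3.0000 ≠ 0.5774 ✗
  …
  (5.5, 6.5, 165°): r_1=0.5774, r_2=1.5529, r_3=2.8868, r_4=0.5176, r_5=0.5774, r_6=5.6940, r_7=1.0000 — all match ✓
Unique over the lattice → pose = (5.5, 6.5, 165°).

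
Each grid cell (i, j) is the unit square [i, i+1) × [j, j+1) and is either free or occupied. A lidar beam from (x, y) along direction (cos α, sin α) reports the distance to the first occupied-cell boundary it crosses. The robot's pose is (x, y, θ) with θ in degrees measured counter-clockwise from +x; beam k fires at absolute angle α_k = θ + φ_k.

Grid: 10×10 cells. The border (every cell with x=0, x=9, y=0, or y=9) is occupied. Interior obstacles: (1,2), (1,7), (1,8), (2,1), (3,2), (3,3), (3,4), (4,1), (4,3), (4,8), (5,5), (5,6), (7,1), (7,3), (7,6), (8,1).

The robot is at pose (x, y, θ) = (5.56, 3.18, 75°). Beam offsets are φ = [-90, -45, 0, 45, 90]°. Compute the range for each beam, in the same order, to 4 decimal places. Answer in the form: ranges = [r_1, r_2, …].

ranges = [3.5614, 3.9722, 6.0253, 6.7204, 0.5798]

beam 1: φ=-90°, α=345°
  d=(0.9659,-0.2588)  start (5,3)  tX=0.4555 tY=0.6955  stride 1/|dx|=1.0353 1/|dy|=3.8637
    cross x-line → (6,3), t=0.4555
    cross y-line → (6,2), t=0.6955
    cross x-line → (7,2), t=1.4908
    cross x-line → (8,2), t=2.5261
    cross x-line → (9,2), t=3.5614 (wall)
  → r_1 = 3.5614
beam 2: φ=-45°, α=30°
  d=(0.8660,0.5000)  start (5,3)  tX=0.5081 tY=1.6400  stride 1/|dx|=1.1547 1/|dy|=2.0000
    cross x-line → (6,3), t=0.5081
    cross y-line → (6,4), t=1.6400
    cross x-line → (7,4), t=1.6628
    cross x-line → (8,4), t=2.8175
    cross y-line → (8,5), t=3.6400
    cross x-line → (9,5), t=3.9722 (wall)
  → r_2 = 3.9722
beam 3: φ=0°, α=75°
  d=(0.2588,0.9659)  start (5,3)  tX=1.7000 tY=0.8489  stride 1/|dx|=3.8637 1/|dy|=1.0353
    cross y-line → (5,4), t=0.8489
    cross x-line → (6,4), t=1.7000
    cross y-line → (6,5), t=1.8842
    cross y-line → (6,6), t=2.9195
    cross y-line → (6,7), t=3.9548
    cross y-line → (6,8), t=4.9900
    cross x-line → (7,8), t=5.5637
    cross y-line → (7,9), t=6.0253 (wall)
  → r_3 = 6.0253
beam 4: φ=45°, α=120°
  d=(-0.5000,0.8660)  start (5,3)  tX=1.1200 tY=0.9469  stride 1/|dx|=2.0000 1/|dy|=1.1547
    cross y-line → (5,4), t=0.9469
    cross x-line → (4,4), t=1.1200
    cross y-line → (4,5), t=2.1016
    cross x-line → (3,5), t=3.1200
    cross y-line → (3,6), t=3.2563
    cross y-line → (3,7), t=4.4110
    cross x-line → (2,7), t=5.1200
    cross y-line → (2,8), t=5.5657
    cross y-line → (2,9), t=6.7204 (wall)
  → r_4 = 6.7204
beam 5: φ=90°, α=165°
  d=(-0.9659,0.2588)  start (5,3)  tX=0.5798 tY=3.1682  stride 1/|dx|=1.0353 1/|dy|=3.8637
    cross x-line → (4,3), t=0.5798 (wall)
  → r_5 = 0.5798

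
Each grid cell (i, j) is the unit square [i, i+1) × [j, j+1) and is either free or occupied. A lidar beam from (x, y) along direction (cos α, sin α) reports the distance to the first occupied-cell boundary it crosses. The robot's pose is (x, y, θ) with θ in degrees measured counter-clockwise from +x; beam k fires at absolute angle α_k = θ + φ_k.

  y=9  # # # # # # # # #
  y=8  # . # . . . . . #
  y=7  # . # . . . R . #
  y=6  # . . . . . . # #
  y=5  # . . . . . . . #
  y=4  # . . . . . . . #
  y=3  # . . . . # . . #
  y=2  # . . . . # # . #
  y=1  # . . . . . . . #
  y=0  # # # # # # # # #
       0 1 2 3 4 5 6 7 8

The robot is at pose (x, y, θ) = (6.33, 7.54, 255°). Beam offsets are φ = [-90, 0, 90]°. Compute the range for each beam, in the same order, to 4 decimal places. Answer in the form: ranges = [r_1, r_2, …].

ranges = [3.4475, 3.6649, 1.7289]

beam 1: φ=-90°, α=165°
  dir = (cos 165°, sin 165°) = (-0.9659, 0.2588); from cell (6,7)
  next x-line at t=0.3416, next y-line at t=1.7773; Δt_x=1.0353, Δt_y=3.8637
    x: enter (5,7) at t=0.3416
    x: enter (4,7) at t=1.3769
    y: enter (4,8) at t=1.7773
    x: enter (3,8) at t=2.4122
    x: enter (2,8) at t=3.4475 ← occupied
  → r_1 = 3.4475
beam 2: φ=0°, α=255°
  dir = (cos 255°, sin 255°) = (-0.2588, -0.9659); from cell (6,7)
  next x-line at t=1.2750, next y-line at t=0.5590; Δt_x=3.8637, Δt_y=1.0353
    y: enter (6,6) at t=0.5590
    x: enter (5,6) at t=1.2750
    y: enter (5,5) at t=1.5943
    y: enter (5,4) at t=2.6296
    y: enter (5,3) at t=3.6649 ← occupied
  → r_2 = 3.6649
beam 3: φ=90°, α=345°
  dir = (cos 345°, sin 345°) = (0.9659, -0.2588); from cell (6,7)
  next x-line at t=0.6936, next y-line at t=2.0864; Δt_x=1.0353, Δt_y=3.8637
    x: enter (7,7) at t=0.6936
    x: enter (8,7) at t=1.7289 ← occupied
  → r_3 = 1.7289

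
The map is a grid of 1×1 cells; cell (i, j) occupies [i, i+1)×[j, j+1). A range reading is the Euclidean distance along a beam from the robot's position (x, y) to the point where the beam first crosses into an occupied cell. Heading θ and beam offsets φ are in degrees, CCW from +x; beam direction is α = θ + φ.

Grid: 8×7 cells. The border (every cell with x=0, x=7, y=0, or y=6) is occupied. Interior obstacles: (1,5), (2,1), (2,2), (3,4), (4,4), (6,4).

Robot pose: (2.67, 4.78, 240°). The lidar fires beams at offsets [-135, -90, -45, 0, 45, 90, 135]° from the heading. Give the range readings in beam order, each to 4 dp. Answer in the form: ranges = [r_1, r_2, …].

beam 1: φ=-135°, α=105°
  cosα=-0.2588 sinα=0.9659 | (2,4) | tMaxX 2.5887 tMaxY 0.2278 | tΔX 3.8637 tΔY 1.0353
    t=0.2278 [y] (2,5)
    t=1.2630 [y] (2,6) — stop
  → r_1 = 1.2630
beam 2: φ=-90°, α=150°
  cosα=-0.8660 sinα=0.5000 | (2,4) | tMaxX 0.7736 tMaxY 0.4400 | tΔX 1.1547 tΔY 2.0000
    t=0.4400 [y] (2,5)
    t=0.7736 [x] (1,5) — stop
  → r_2 = 0.7736
beam 3: φ=-45°, α=195°
  cosα=-0.9659 sinα=-0.2588 | (2,4) | tMaxX 0.6936 tMaxY 3.0137 | tΔX 1.0353 tΔY 3.8637
    t=0.6936 [x] (1,4)
    t=1.7289 [x] (0,4) — stop
  → r_3 = 1.7289
beam 4: φ=0°, α=240°
  cosα=-0.5000 sinα=-0.8660 | (2,4) | tMaxX 1.3400 tMaxY 0.9007 | tΔX 2.0000 tΔY 1.1547
    t=0.9007 [y] (2,3)
    t=1.3400 [x] (1,3)
    t=2.0554 [y] (1,2)
    t=3.2101 [y] (1,1)
    t=3.3400 [x] (0,1) — stop
  → r_4 = 3.3400
beam 5: φ=45°, α=285°
  cosα=0.2588 sinα=-0.9659 | (2,4) | tMaxX 1.2750 tMaxY 0.8075 | tΔX 3.8637 tΔY 1.0353
    t=0.8075 [y] (2,3)
    t=1.2750 [x] (3,3)
    t=1.8428 [y] (3,2)
    t=2.8781 [y] (3,1)
    t=3.9133 [y] (3,0) — stop
  → r_5 = 3.9133
beam 6: φ=90°, α=330°
  cosα=0.8660 sinα=-0.5000 | (2,4) | tMaxX 0.3811 tMaxY 1.5600 | tΔX 1.1547 tΔY 2.0000
    t=0.3811 [x] (3,4) — stop
  → r_6 = 0.3811
beam 7: φ=135°, α=15°
  cosα=0.9659 sinα=0.2588 | (2,4) | tMaxX 0.3416 tMaxY 0.8500 | tΔX 1.0353 tΔY 3.8637
    t=0.3416 [x] (3,4) — stop
  → r_7 = 0.3416

ranges = [1.2630, 0.7736, 1.7289, 3.3400, 3.9133, 0.3811, 0.3416]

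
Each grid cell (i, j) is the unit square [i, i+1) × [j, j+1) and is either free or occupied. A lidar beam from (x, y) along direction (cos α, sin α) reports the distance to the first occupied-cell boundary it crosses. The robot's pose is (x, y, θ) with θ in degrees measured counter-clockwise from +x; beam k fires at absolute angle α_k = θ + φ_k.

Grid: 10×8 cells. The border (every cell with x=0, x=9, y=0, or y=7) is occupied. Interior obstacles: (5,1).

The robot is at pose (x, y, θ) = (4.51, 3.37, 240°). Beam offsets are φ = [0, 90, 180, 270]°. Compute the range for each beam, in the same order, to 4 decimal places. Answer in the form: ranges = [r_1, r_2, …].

ranges = [2.7366, 4.7400, 4.1916, 4.0530]

beam 1: φ=0°, α=240°
  cosα=-0.5000 sinα=-0.8660 | (4,3) | tMaxX 1.0200 tMaxY 0.4272 | tΔX 2.0000 tΔY 1.1547
    t=0.4272 [y] (4,2)
    t=1.0200 [x] (3,2)
    t=1.5819 [y] (3,1)
    t=2.7366 [y] (3,0) — stop
  → r_1 = 2.7366
beam 2: φ=90°, α=330°
  cosα=0.8660 sinα=-0.5000 | (4,3) | tMaxX 0.5658 tMaxY 0.7400 | tΔX 1.1547 tΔY 2.0000
    t=0.5658 [x] (5,3)
    t=0.7400 [y] (5,2)
    t=1.7205 [x] (6,2)
    t=2.7400 [y] (6,1)
    t=2.8752 [x] (7,1)
    t=4.0299 [x] (8,1)
    t=4.7400 [y] (8,0) — stop
  → r_2 = 4.7400
beam 3: φ=180°, α=60°
  cosα=0.5000 sinα=0.8660 | (4,3) | tMaxX 0.9800 tMaxY 0.7275 | tΔX 2.0000 tΔY 1.1547
    t=0.7275 [y] (4,4)
    t=0.9800 [x] (5,4)
    t=1.8822 [y] (5,5)
    t=2.9800 [x] (6,5)
    t=3.0369 [y] (6,6)
    t=4.1916 [y] (6,7) — stop
  → r_3 = 4.1916
beam 4: φ=270°, α=150°
  cosα=-0.8660 sinα=0.5000 | (4,3) | tMaxX 0.5889 tMaxY 1.2600 | tΔX 1.1547 tΔY 2.0000
    t=0.5889 [x] (3,3)
    t=1.2600 [y] (3,4)
    t=1.7436 [x] (2,4)
    t=2.8983 [x] (1,4)
    t=3.2600 [y] (1,5)
    t=4.0530 [x] (0,5) — stop
  → r_4 = 4.0530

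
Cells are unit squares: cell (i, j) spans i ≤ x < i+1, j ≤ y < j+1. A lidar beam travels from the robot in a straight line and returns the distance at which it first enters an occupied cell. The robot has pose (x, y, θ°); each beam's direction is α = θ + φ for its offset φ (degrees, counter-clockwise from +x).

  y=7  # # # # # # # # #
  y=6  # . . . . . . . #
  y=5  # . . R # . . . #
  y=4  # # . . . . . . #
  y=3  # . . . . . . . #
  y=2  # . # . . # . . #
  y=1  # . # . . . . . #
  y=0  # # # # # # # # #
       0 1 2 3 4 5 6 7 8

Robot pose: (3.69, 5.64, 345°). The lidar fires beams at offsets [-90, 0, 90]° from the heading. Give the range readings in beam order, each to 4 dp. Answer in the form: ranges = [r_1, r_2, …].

ranges = [2.7331, 0.3209, 1.4080]

beam 1: φ=-90°, α=255°
  dir = (cos 255°, sin 255°) = (-0.2588, -0.9659); from cell (3,5)
  next x-line at t=2.6660, next y-line at t=0.6626; Δt_x=3.8637, Δt_y=1.0353
    y: enter (3,4) at t=0.6626
    y: enter (3,3) at t=1.6979
    x: enter (2,3) at t=2.6660
    y: enter (2,2) at t=2.7331 ← occupied
  → r_1 = 2.7331
beam 2: φ=0°, α=345°
  dir = (cos 345°, sin 345°) = (0.9659, -0.2588); from cell (3,5)
  next x-line at t=0.3209, next y-line at t=2.4728; Δt_x=1.0353, Δt_y=3.8637
    x: enter (4,5) at t=0.3209 ← occupied
  → r_2 = 0.3209
beam 3: φ=90°, α=75°
  dir = (cos 75°, sin 75°) = (0.2588, 0.9659); from cell (3,5)
  next x-line at t=1.1977, next y-line at t=0.3727; Δt_x=3.8637, Δt_y=1.0353
    y: enter (3,6) at t=0.3727
    x: enter (4,6) at t=1.1977
    y: enter (4,7) at t=1.4080 ← occupied
  → r_3 = 1.4080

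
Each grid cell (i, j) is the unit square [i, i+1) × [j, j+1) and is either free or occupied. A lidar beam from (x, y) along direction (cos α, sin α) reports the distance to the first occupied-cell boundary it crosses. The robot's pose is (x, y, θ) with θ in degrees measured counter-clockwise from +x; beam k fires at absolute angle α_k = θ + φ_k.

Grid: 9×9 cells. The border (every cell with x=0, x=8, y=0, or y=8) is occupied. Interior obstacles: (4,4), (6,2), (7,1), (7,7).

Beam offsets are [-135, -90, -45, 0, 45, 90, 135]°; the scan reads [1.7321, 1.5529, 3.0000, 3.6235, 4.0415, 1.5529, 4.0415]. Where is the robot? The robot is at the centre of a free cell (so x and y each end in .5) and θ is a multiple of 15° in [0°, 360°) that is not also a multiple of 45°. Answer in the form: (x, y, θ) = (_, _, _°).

The pose lattice has 45·16 = 720 candidates. Test each by forward raycasting.
  (6.5, 7.5, 105°): beam 1 = 0.5774 ≠ 1.7321 ✗
  (1.5, 1.5, 240°): beam 1 = 1.9319 ≠ 1.7321 ✗
  (6.5, 5.5, 195°): beam 2 = 2.5882 ≠ 1.5529 ✗
  (5.5, 4.5, 120°): beam 1 = 2.5882 ≠ 1.7321 ✗
  (2.5, 3.5, 285°): beam 3 = 2.8868 ≠ 3.0000 ✗
  …
  (2.5, 4.5, 285°): r_1=1.7321, r_2=1.5529, r_3=3.0000, r_4=3.6235, r_5=4.0415, r_6=1.5529, r_7=4.0415 — all match ✓
No second candidate reproduces the full scan.

(x, y, θ) = (2.5, 4.5, 285°)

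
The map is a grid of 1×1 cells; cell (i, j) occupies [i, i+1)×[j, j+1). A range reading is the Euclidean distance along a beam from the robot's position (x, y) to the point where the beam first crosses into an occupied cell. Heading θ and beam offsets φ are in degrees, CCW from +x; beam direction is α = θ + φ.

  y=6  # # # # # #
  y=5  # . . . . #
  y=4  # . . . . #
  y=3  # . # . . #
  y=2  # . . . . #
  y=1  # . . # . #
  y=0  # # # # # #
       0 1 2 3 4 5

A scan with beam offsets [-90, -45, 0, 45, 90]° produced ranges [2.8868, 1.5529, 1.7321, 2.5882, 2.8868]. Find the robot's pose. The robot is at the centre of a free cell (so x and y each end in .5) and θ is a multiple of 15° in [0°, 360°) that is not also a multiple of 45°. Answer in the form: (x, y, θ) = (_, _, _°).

(x, y, θ) = (3.5, 3.5, 30°)

The pose lattice has 18·16 = 288 candidates. Test each by forward raycasting.
  (1.5, 4.5, 15°): beam 1 = 3.6235 ≠ 2.8868 ✗
  (3.5, 5.5, 30°): beam 1 = 3.0000 ≠ 2.8868 ✗
  (1.5, 1.5, 30°): beam 1 = 0.5774 ≠ 2.8868 ✗
  (4.5, 4.5, 60°): beam 1 = 0.5774 ≠ 2.8868 ✗
  …
  (3.5, 3.5, 30°): r_1=2.8868, r_2=1.5529, r_3=1.7321, r_4=2.5882, r_5=2.8868 — all match ✓
No second candidate reproduces the full scan.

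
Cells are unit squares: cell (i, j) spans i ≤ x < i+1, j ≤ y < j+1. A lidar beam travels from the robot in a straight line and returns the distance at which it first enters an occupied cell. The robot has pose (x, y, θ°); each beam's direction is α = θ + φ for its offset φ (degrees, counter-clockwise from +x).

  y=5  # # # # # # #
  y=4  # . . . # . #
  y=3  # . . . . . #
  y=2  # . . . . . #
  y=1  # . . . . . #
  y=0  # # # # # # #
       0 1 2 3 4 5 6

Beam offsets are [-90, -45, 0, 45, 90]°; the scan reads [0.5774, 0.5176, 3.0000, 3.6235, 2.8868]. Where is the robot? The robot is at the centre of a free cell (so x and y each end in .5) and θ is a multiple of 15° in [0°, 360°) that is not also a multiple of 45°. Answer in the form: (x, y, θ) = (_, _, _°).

Candidates: 19 free-cell centres × 16 headings = 304 poses. Raycast each; keep the one whose scan matches to 4 dp.
  (1.5, 3.5, 195°): beam 1 = 1.5529 ≠ 0.5774 ✗
  (2.5, 4.5, 195°): beam 1 = 0.5176 ≠ 0.5774 ✗
  (1.5, 2.5, 195°): beam 1 = 1.9319 ≠ 0.5774 ✗
  (2.5, 3.5, 15°): beam 1 = 2.5882 ≠ 0.5774 ✗
  (2.5, 2.5, 255°): beam 1 = 1.5529 ≠ 0.5774 ✗
  …
  (4.5, 3.5, 150°): r_1=0.5774, r_2=0.5176, r_3=3.0000, r_4=3.6235, r_5=2.8868 — all match ✓
Unique over the lattice → pose = (4.5, 3.5, 150°).

(x, y, θ) = (4.5, 3.5, 150°)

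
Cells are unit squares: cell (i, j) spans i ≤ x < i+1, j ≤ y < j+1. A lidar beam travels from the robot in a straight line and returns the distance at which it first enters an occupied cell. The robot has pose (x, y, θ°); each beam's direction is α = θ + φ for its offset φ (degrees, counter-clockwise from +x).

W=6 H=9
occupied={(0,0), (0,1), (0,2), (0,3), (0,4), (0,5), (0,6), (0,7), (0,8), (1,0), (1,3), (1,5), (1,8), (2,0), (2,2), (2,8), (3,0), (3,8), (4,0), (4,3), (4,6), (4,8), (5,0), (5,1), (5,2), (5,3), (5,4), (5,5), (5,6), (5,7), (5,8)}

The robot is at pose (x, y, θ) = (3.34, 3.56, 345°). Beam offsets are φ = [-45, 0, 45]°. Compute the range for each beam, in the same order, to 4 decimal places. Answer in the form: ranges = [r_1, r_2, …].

ranges = [2.9560, 0.6833, 0.7621]

beam 1: φ=-45°, α=300°
  d=(0.5000,-0.8660)  start (3,3)  tX=1.3200 tY=0.6466  stride 1/|dx|=2.0000 1/|dy|=1.1547
    cross y-line → (3,2), t=0.6466
    cross x-line → (4,2), t=1.3200
    cross y-line → (4,1), t=1.8013
    cross y-line → (4,0), t=2.9560 (wall)
  → r_1 = 2.9560
beam 2: φ=0°, α=345°
  d=(0.9659,-0.2588)  start (3,3)  tX=0.6833 tY=2.1637  stride 1/|dx|=1.0353 1/|dy|=3.8637
    cross x-line → (4,3), t=0.6833 (wall)
  → r_2 = 0.6833
beam 3: φ=45°, α=30°
  d=(0.8660,0.5000)  start (3,3)  tX=0.7621 tY=0.8800  stride 1/|dx|=1.1547 1/|dy|=2.0000
    cross x-line → (4,3), t=0.7621 (wall)
  → r_3 = 0.7621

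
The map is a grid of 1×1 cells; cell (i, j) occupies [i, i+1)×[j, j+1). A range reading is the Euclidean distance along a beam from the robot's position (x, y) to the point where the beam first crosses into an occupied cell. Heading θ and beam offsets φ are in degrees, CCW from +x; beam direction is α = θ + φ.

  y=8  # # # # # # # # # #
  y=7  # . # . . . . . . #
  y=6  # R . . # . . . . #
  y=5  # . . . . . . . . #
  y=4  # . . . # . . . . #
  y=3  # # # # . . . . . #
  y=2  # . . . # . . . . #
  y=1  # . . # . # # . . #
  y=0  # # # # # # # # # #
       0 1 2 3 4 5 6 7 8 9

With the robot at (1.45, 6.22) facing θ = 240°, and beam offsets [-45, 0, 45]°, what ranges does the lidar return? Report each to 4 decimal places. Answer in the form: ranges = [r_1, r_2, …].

ranges = [0.4659, 0.9000, 2.2983]

beam 1: φ=-45°, α=195°
  dir = (cos 195°, sin 195°) = (-0.9659, -0.2588); from cell (1,6)
  next x-line at t=0.4659, next y-line at t=0.8500; Δt_x=1.0353, Δt_y=3.8637
    x: enter (0,6) at t=0.4659 ← occupied
  → r_1 = 0.4659
beam 2: φ=0°, α=240°
  dir = (cos 240°, sin 240°) = (-0.5000, -0.8660); from cell (1,6)
  next x-line at t=0.9000, next y-line at t=0.2540; Δt_x=2.0000, Δt_y=1.1547
    y: enter (1,5) at t=0.2540
    x: enter (0,5) at t=0.9000 ← occupied
  → r_2 = 0.9000
beam 3: φ=45°, α=285°
  dir = (cos 285°, sin 285°) = (0.2588, -0.9659); from cell (1,6)
  next x-line at t=2.1250, next y-line at t=0.2278; Δt_x=3.8637, Δt_y=1.0353
    y: enter (1,5) at t=0.2278
    y: enter (1,4) at t=1.2630
    x: enter (2,4) at t=2.1250
    y: enter (2,3) at t=2.2983 ← occupied
  → r_3 = 2.2983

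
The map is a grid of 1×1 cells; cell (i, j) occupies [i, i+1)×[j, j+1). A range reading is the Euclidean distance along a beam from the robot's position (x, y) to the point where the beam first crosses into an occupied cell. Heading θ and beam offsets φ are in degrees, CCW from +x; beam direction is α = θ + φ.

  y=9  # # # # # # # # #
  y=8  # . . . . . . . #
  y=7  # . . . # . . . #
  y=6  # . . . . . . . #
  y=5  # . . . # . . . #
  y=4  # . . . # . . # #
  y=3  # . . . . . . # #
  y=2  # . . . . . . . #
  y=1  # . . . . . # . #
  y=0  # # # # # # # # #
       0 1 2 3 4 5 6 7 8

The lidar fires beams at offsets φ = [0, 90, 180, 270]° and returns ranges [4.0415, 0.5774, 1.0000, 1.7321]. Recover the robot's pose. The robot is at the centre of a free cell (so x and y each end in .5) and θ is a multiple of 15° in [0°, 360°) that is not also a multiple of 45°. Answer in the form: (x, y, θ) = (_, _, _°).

(x, y, θ) = (5.5, 5.5, 60°)

The pose lattice has 50·16 = 800 candidates. Test each by forward raycasting.
  (7.5, 7.5, 345°): beam 1 = 0.5176 ≠ 4.0415 ✗
  (7.5, 2.5, 150°): beam 1 = 3.0000 ≠ 4.0415 ✗
  (3.5, 5.5, 300°): beam 1 = 1.0000 ≠ 4.0415 ✗
  …
  (5.5, 5.5, 60°): r_1=4.0415, r_2=0.5774, r_3=1.0000, r_4=1.7321 — all match ✓
Only this pose fits every beam.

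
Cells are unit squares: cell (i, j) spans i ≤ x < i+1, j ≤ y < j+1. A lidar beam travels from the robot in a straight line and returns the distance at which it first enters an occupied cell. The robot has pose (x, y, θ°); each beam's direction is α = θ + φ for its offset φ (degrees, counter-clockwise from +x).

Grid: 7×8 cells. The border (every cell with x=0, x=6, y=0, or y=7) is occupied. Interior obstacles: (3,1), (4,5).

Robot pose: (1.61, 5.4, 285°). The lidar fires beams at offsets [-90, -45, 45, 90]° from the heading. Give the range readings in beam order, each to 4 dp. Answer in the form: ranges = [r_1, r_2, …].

beam 1: φ=-90°, α=195°
  direction (-0.9659, -0.2588); cell (1,5); t to first gridline: x 0.6315, y 1.5455 (then +1.0353 / +3.8637)
    (0,5) via x @ 0.6315  # hit
  → r_1 = 0.6315
beam 2: φ=-45°, α=240°
  direction (-0.5000, -0.8660); cell (1,5); t to first gridline: x 1.2200, y 0.4619 (then +2.0000 / +1.1547)
    (1,4) via y @ 0.4619
    (0,4) via x @ 1.2200  # hit
  → r_2 = 1.2200
beam 3: φ=45°, α=330°
  direction (0.8660, -0.5000); cell (1,5); t to first gridline: x 0.4503, y 0.8000 (then +1.1547 / +2.0000)
    (2,5) via x @ 0.4503
    (2,4) via y @ 0.8000
    (3,4) via x @ 1.6050
    (4,4) via x @ 2.7597
    (4,3) via y @ 2.8000
    (5,3) via x @ 3.9144
    (5,2) via y @ 4.8000
    (6,2) via x @ 5.0691  # hit
  → r_3 = 5.0691
beam 4: φ=90°, α=15°
  direction (0.9659, 0.2588); cell (1,5); t to first gridline: x 0.4038, y 2.3182 (then +1.0353 / +3.8637)
    (2,5) via x @ 0.4038
    (3,5) via x @ 1.4390
    (3,6) via y @ 2.3182
    (4,6) via x @ 2.4743
    (5,6) via x @ 3.5096
    (6,6) via x @ 4.5449  # hit
  → r_4 = 4.5449

ranges = [0.6315, 1.2200, 5.0691, 4.5449]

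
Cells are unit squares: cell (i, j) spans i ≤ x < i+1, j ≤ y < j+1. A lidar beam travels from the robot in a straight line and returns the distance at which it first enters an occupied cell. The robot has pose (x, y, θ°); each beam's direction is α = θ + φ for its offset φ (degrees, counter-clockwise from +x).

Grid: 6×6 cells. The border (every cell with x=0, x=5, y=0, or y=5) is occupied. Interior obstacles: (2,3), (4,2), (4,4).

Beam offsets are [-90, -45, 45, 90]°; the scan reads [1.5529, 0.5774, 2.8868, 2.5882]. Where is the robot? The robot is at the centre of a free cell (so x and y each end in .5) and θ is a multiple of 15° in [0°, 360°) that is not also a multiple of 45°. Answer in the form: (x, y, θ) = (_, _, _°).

(x, y, θ) = (3.5, 3.5, 195°)

Enumerate (i+0.5, j+0.5, θ) over the 13 free cells and 16 admissible headings. For each, cast all 4 beams and compare to the given ranges.
  (4.5, 1.5, 30°): beam 1 = 0.5774 ≠ 1.5529 ✗
  (1.5, 2.5, 255°): beam 1 = 0.5176 ≠ 1.5529 ✗
  (3.5, 1.5, 75°): beam 2 = 1.0000 ≠ 0.5774 ✗
  (3.5, 3.5, 210°): beam 1 = 1.7321 ≠ 1.5529 ✗
  …
  (3.5, 3.5, 195°): r_1=1.5529, r_2=0.5774, r_3=2.8868, r_4=2.5882 — all match ✓
Unique over the lattice → pose = (3.5, 3.5, 195°).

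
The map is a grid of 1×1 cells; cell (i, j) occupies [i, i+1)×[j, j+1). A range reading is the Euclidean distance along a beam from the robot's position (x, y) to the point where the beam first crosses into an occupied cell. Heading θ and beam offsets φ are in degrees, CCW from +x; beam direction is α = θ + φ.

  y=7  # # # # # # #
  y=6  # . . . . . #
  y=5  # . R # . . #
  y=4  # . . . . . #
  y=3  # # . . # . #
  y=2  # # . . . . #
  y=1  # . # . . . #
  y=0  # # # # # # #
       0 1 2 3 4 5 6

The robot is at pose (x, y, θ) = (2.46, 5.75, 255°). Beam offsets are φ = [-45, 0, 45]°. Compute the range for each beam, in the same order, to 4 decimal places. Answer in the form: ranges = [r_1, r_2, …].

beam 1: φ=-45°, α=210°
  dir = (cos 210°, sin 210°) = (-0.8660, -0.5000); from cell (2,5)
  next x-line at t=0.5312, next y-line at t=1.5000; Δt_x=1.1547, Δt_y=2.0000
    x: enter (1,5) at t=0.5312
    y: enter (1,4) at t=1.5000
    x: enter (0,4) at t=1.6859 ← occupied
  → r_1 = 1.6859
beam 2: φ=0°, α=255°
  dir = (cos 255°, sin 255°) = (-0.2588, -0.9659); from cell (2,5)
  next x-line at t=1.7773, next y-line at t=0.7765; Δt_x=3.8637, Δt_y=1.0353
    y: enter (2,4) at t=0.7765
    x: enter (1,4) at t=1.7773
    y: enter (1,3) at t=1.8117 ← occupied
  → r_2 = 1.8117
beam 3: φ=45°, α=300°
  dir = (cos 300°, sin 300°) = (0.5000, -0.8660); from cell (2,5)
  next x-line at t=1.0800, next y-line at t=0.8660; Δt_x=2.0000, Δt_y=1.1547
    y: enter (2,4) at t=0.8660
    x: enter (3,4) at t=1.0800
    y: enter (3,3) at t=2.0207
    x: enter (4,3) at t=3.0800 ← occupied
  → r_3 = 3.0800

ranges = [1.6859, 1.8117, 3.0800]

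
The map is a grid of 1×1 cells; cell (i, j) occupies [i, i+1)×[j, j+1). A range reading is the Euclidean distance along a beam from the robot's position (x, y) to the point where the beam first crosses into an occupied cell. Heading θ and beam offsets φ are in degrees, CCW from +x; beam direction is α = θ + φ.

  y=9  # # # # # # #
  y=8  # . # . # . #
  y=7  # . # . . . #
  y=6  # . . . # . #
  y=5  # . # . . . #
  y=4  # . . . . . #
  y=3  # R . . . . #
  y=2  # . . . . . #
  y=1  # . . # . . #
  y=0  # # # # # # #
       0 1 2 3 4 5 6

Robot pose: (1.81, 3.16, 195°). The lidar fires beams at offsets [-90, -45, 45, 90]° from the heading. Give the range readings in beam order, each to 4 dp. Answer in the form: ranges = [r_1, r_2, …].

ranges = [3.1296, 0.9353, 1.6200, 2.2362]

beam 1: φ=-90°, α=105°
  cosα=-0.2588 sinα=0.9659 | (1,3) | tMaxX 3.1296 tMaxY 0.8696 | tΔX 3.8637 tΔY 1.0353
    t=0.8696 [y] (1,4)
    t=1.9049 [y] (1,5)
    t=2.9402 [y] (1,6)
    t=3.1296 [x] (0,6) — stop
  → r_1 = 3.1296
beam 2: φ=-45°, α=150°
  cosα=-0.8660 sinα=0.5000 | (1,3) | tMaxX 0.9353 tMaxY 1.6800 | tΔX 1.1547 tΔY 2.0000
    t=0.9353 [x] (0,3) — stop
  → r_2 = 0.9353
beam 3: φ=45°, α=240°
  cosα=-0.5000 sinα=-0.8660 | (1,3) | tMaxX 1.6200 tMaxY 0.1848 | tΔX 2.0000 tΔY 1.1547
    t=0.1848 [y] (1,2)
    t=1.3395 [y] (1,1)
    t=1.6200 [x] (0,1) — stop
  → r_3 = 1.6200
beam 4: φ=90°, α=285°
  cosα=0.2588 sinα=-0.9659 | (1,3) | tMaxX 0.7341 tMaxY 0.1656 | tΔX 3.8637 tΔY 1.0353
    t=0.1656 [y] (1,2)
    t=0.7341 [x] (2,2)
    t=1.2009 [y] (2,1)
    t=2.2362 [y] (2,0) — stop
  → r_4 = 2.2362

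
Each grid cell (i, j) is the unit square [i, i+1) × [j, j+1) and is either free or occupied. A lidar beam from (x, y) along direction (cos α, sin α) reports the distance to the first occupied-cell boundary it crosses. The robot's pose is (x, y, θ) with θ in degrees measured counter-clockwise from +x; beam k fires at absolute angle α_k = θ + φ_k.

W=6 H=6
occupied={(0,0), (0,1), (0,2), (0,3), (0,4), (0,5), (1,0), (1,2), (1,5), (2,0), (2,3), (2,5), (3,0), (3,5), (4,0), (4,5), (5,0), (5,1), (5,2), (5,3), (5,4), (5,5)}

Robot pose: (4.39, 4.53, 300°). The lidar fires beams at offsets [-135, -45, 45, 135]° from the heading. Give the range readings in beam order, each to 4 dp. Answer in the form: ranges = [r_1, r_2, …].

beam 1: φ=-135°, α=165°
  direction (-0.9659, 0.2588); cell (4,4); t to first gridline: x 0.4038, y 1.8159 (then +1.0353 / +3.8637)
    (3,4) via x @ 0.4038
    (2,4) via x @ 1.4390
    (2,5) via y @ 1.8159  # hit
  → r_1 = 1.8159
beam 2: φ=-45°, α=255°
  direction (-0.2588, -0.9659); cell (4,4); t to first gridline: x 1.5068, y 0.5487 (then +3.8637 / +1.0353)
    (4,3) via y @ 0.5487
    (3,3) via x @ 1.5068
    (3,2) via y @ 1.5840
    (3,1) via y @ 2.6192
    (3,0) via y @ 3.6545  # hit
  → r_2 = 3.6545
beam 3: φ=45°, α=345°
  direction (0.9659, -0.2588); cell (4,4); t to first gridline: x 0.6315, y 2.0478 (then +1.0353 / +3.8637)
    (5,4) via x @ 0.6315  # hit
  → r_3 = 0.6315
beam 4: φ=135°, α=75°
  direction (0.2588, 0.9659); cell (4,4); t to first gridline: x 2.3569, y 0.4866 (then +3.8637 / +1.0353)
    (4,5) via y @ 0.4866  # hit
  → r_4 = 0.4866

ranges = [1.8159, 3.6545, 0.6315, 0.4866]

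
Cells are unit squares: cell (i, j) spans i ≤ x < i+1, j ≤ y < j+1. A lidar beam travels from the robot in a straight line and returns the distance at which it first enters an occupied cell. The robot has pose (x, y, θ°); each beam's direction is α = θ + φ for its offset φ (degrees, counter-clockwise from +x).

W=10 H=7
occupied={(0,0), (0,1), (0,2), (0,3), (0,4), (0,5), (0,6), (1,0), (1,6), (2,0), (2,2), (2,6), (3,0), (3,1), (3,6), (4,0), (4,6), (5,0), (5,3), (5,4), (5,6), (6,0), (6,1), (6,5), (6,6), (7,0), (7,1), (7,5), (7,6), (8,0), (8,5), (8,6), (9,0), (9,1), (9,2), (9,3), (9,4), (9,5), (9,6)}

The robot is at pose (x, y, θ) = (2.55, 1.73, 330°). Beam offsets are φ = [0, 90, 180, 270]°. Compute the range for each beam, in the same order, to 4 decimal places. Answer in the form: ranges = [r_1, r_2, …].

beam 1: φ=0°, α=330°
  cosα=0.8660 sinα=-0.5000 | (2,1) | tMaxX 0.5196 tMaxY 1.4600 | tΔX 1.1547 tΔY 2.0000
    t=0.5196 [x] (3,1) — stop
  → r_1 = 0.5196
beam 2: φ=90°, α=60°
  cosα=0.5000 sinα=0.8660 | (2,1) | tMaxX 0.9000 tMaxY 0.3118 | tΔX 2.0000 tΔY 1.1547
    t=0.3118 [y] (2,2) — stop
  → r_2 = 0.3118
beam 3: φ=180°, α=150°
  cosα=-0.8660 sinα=0.5000 | (2,1) | tMaxX 0.6351 tMaxY 0.5400 | tΔX 1.1547 tΔY 2.0000
    t=0.5400 [y] (2,2) — stop
  → r_3 = 0.5400
beam 4: φ=270°, α=240°
  cosα=-0.5000 sinα=-0.8660 | (2,1) | tMaxX 1.1000 tMaxY 0.8429 | tΔX 2.0000 tΔY 1.1547
    t=0.8429 [y] (2,0) — stop
  → r_4 = 0.8429

ranges = [0.5196, 0.3118, 0.5400, 0.8429]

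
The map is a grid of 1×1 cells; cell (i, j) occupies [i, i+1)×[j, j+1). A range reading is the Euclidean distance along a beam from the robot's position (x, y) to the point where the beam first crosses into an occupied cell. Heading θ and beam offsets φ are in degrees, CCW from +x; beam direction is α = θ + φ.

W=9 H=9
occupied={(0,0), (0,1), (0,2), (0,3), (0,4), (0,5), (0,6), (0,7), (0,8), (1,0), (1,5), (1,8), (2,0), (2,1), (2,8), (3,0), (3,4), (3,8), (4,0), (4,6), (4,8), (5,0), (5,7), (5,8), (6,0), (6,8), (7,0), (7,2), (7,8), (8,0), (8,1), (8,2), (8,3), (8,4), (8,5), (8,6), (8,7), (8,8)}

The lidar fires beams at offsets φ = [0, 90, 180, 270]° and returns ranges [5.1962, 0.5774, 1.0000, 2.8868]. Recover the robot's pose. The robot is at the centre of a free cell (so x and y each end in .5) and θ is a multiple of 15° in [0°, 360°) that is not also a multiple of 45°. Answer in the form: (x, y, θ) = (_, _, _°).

(x, y, θ) = (7.5, 5.5, 240°)

Enumerate (i+0.5, j+0.5, θ) over the 43 free cells and 16 admissible headings. For each, cast all 4 beams and compare to the given ranges.
  (3.5, 3.5, 285°): beam 1 = 2.5882 ≠ 5.1962 ✗
  (1.5, 3.5, 30°): beam 1 = 1.7321 ≠ 5.1962 ✗
  (3.5, 3.5, 75°): beam 1 = 0.5176 ≠ 5.1962 ✗
  (3.5, 1.5, 165°): beam 1 = 0.5176 ≠ 5.1962 ✗
  (1.5, 3.5, 195°): beam 1 = 0.5176 ≠ 5.1962 ✗
  …
  (7.5, 5.5, 240°): r_1=5.1962, r_2=0.5774, r_3=1.0000, r_4=2.8868 — all match ✓
No second candidate reproduces the full scan.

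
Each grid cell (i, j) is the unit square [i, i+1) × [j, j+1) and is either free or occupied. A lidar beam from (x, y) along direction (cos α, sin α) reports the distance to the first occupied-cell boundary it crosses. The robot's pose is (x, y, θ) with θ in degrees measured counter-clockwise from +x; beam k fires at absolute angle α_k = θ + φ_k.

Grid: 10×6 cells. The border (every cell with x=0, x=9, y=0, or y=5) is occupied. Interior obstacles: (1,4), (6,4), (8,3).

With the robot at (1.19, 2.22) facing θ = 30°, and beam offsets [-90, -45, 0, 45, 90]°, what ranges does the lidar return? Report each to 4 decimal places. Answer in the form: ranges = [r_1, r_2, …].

ranges = [1.4087, 4.7137, 5.5541, 1.8428, 0.3800]

beam 1: φ=-90°, α=300°
  d=(0.5000,-0.8660)  start (1,2)  tX=1.6200 tY=0.2540  stride 1/|dx|=2.0000 1/|dy|=1.1547
    cross y-line → (1,1), t=0.2540
    cross y-line → (1,0), t=1.4087 (wall)
  → r_1 = 1.4087
beam 2: φ=-45°, α=345°
  d=(0.9659,-0.2588)  start (1,2)  tX=0.8386 tY=0.8500  stride 1/|dx|=1.0353 1/|dy|=3.8637
    cross x-line → (2,2), t=0.8386
    cross y-line → (2,1), t=0.8500
    cross x-line → (3,1), t=1.8738
    cross x-line → (4,1), t=2.9091
    cross x-line → (5,1), t=3.9444
    cross y-line → (5,0), t=4.7137 (wall)
  → r_2 = 4.7137
beam 3: φ=0°, α=30°
  d=(0.8660,0.5000)  start (1,2)  tX=0.9353 tY=1.5600  stride 1/|dx|=1.1547 1/|dy|=2.0000
    cross x-line → (2,2), t=0.9353
    cross y-line → (2,3), t=1.5600
    cross x-line → (3,3), t=2.0900
    cross x-line → (4,3), t=3.2447
    cross y-line → (4,4), t=3.5600
    cross x-line → (5,4), t=4.3994
    cross x-line → (6,4), t=5.5541 (wall)
  → r_3 = 5.5541
beam 4: φ=45°, α=75°
  d=(0.2588,0.9659)  start (1,2)  tX=3.1296 tY=0.8075  stride 1/|dx|=3.8637 1/|dy|=1.0353
    cross y-line → (1,3), t=0.8075
    cross y-line → (1,4), t=1.8428 (wall)
  → r_4 = 1.8428
beam 5: φ=90°, α=120°
  d=(-0.5000,0.8660)  start (1,2)  tX=0.3800 tY=0.9007  stride 1/|dx|=2.0000 1/|dy|=1.1547
    cross x-line → (0,2), t=0.3800 (wall)
  → r_5 = 0.3800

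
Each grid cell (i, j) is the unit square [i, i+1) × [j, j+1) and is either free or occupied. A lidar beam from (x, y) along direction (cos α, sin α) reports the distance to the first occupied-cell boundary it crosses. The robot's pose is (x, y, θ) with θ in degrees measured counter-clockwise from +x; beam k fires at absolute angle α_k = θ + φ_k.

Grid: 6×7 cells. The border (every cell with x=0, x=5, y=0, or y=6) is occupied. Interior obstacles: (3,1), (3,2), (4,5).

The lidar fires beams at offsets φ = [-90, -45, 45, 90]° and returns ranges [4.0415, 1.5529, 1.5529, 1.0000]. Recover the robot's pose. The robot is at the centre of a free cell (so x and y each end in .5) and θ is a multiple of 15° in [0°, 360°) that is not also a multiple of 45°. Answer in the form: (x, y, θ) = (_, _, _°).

(x, y, θ) = (3.5, 4.5, 330°)

Enumerate (i+0.5, j+0.5, θ) over the 17 free cells and 16 admissible headings. For each, cast all 4 beams and compare to the given ranges.
  (1.5, 2.5, 75°): beam 1 = 1.5529 ≠ 4.0415 ✗
  (4.5, 4.5, 345°): beam 1 = 1.9319 ≠ 4.0415 ✗
  (1.5, 5.5, 75°): beam 1 = 3.6235 ≠ 4.0415 ✗
  …
  (3.5, 4.5, 330°): r_1=4.0415, r_2=1.5529, r_3=1.5529, r_4=1.0000 — all match ✓
No second candidate reproduces the full scan.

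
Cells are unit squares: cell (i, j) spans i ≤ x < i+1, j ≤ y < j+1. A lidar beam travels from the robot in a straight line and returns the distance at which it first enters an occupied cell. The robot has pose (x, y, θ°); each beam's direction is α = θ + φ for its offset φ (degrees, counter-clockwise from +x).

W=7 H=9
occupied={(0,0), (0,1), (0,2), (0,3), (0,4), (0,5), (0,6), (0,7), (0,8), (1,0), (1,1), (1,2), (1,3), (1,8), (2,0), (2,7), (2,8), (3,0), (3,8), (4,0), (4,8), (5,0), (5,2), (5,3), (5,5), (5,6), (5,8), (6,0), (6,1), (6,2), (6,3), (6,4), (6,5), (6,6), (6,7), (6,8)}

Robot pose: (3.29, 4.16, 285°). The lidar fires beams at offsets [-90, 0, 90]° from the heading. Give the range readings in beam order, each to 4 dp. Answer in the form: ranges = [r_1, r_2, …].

ranges = [1.3355, 3.2715, 2.8056]

beam 1: φ=-90°, α=195°
  cosα=-0.9659 sinα=-0.2588 | (3,4) | tMaxX 0.3002 tMaxY 0.6182 | tΔX 1.0353 tΔY 3.8637
    t=0.3002 [x] (2,4)
    t=0.6182 [y] (2,3)
    t=1.3355 [x] (1,3) — stop
  → r_1 = 1.3355
beam 2: φ=0°, α=285°
  cosα=0.2588 sinα=-0.9659 | (3,4) | tMaxX 2.7432 tMaxY 0.1656 | tΔX 3.8637 tΔY 1.0353
    t=0.1656 [y] (3,3)
    t=1.2009 [y] (3,2)
    t=2.2362 [y] (3,1)
    t=2.7432 [x] (4,1)
    t=3.2715 [y] (4,0) — stop
  → r_2 = 3.2715
beam 3: φ=90°, α=15°
  cosα=0.9659 sinα=0.2588 | (3,4) | tMaxX 0.7350 tMaxY 3.2455 | tΔX 1.0353 tΔY 3.8637
    t=0.7350 [x] (4,4)
    t=1.7703 [x] (5,4)
    t=2.8056 [x] (6,4) — stop
  → r_3 = 2.8056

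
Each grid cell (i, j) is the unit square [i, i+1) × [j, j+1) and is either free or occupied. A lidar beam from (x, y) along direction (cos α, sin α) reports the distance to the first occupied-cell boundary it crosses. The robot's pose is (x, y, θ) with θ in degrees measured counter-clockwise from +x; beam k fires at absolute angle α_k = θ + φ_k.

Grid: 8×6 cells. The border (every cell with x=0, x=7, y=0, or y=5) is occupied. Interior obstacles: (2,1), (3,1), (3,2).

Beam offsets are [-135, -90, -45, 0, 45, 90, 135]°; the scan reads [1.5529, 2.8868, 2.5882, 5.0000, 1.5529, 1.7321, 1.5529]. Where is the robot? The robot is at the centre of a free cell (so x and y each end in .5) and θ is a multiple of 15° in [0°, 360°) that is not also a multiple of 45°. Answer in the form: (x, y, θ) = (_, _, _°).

(x, y, θ) = (5.5, 2.5, 150°)

The pose lattice has 21·16 = 336 candidates. Test each by forward raycasting.
  (2.5, 4.5, 240°): beam 1 = 0.5176 ≠ 1.5529 ✗
  (5.5, 3.5, 60°): beam 1 = 2.5882 ≠ 1.5529 ✗
  (6.5, 4.5, 300°): beam 1 = 1.9319 ≠ 1.5529 ✗
  (1.5, 4.5, 150°): beam 1 = 1.9319 ≠ 1.5529 ✗
  (4.5, 2.5, 150°): beam 1 = 2.5882 ≠ 1.5529 ✗
  …
  (5.5, 2.5, 150°): r_1=1.5529, r_2=2.8868, r_3=2.5882, r_4=5.0000, r_5=1.5529, r_6=1.7321, r_7=1.5529 — all match ✓
No second candidate reproduces the full scan.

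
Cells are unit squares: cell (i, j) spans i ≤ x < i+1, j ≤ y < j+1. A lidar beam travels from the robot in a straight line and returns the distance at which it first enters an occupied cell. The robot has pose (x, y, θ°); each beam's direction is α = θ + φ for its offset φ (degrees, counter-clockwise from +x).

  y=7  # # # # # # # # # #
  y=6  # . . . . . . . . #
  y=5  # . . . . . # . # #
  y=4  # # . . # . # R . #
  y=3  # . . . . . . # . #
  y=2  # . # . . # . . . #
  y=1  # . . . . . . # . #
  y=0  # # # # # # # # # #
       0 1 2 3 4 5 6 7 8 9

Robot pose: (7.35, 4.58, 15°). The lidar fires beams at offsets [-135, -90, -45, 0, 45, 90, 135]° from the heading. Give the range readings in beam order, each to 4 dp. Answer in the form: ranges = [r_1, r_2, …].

ranges = [0.6697, 0.6005, 1.9053, 1.6228, 1.3000, 1.3523, 0.4041]

beam 1: φ=-135°, α=240°
  direction (-0.5000, -0.8660); cell (7,4); t to first gridline: x 0.7000, y 0.6697 (then +2.0000 / +1.1547)
    (7,3) via y @ 0.6697  # hit
  → r_1 = 0.6697
beam 2: φ=-90°, α=285°
  direction (0.2588, -0.9659); cell (7,4); t to first gridline: x 2.5114, y 0.6005 (then +3.8637 / +1.0353)
    (7,3) via y @ 0.6005  # hit
  → r_2 = 0.6005
beam 3: φ=-45°, α=330°
  direction (0.8660, -0.5000); cell (7,4); t to first gridline: x 0.7506, y 1.1600 (then +1.1547 / +2.0000)
    (8,4) via x @ 0.7506
    (8,3) via y @ 1.1600
    (9,3) via x @ 1.9053  # hit
  → r_3 = 1.9053
beam 4: φ=0°, α=15°
  direction (0.9659, 0.2588); cell (7,4); t to first gridline: x 0.6729, y 1.6228 (then +1.0353 / +3.8637)
    (8,4) via x @ 0.6729
    (8,5) via y @ 1.6228  # hit
  → r_4 = 1.6228
beam 5: φ=45°, α=60°
  direction (0.5000, 0.8660); cell (7,4); t to first gridline: x 1.3000, y 0.4850 (then +2.0000 / +1.1547)
    (7,5) via y @ 0.4850
    (8,5) via x @ 1.3000  # hit
  → r_5 = 1.3000
beam 6: φ=90°, α=105°
  direction (-0.2588, 0.9659); cell (7,4); t to first gridline: x 1.3523, y 0.4348 (then +3.8637 / +1.0353)
    (7,5) via y @ 0.4348
    (6,5) via x @ 1.3523  # hit
  → r_6 = 1.3523
beam 7: φ=135°, α=150°
  direction (-0.8660, 0.5000); cell (7,4); t to first gridline: x 0.4041, y 0.8400 (then +1.1547 / +2.0000)
    (6,4) via x @ 0.4041  # hit
  → r_7 = 0.4041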